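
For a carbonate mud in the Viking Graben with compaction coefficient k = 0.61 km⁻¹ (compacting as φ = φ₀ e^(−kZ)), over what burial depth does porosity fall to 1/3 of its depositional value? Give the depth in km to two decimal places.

1.80 km

φ/φ₀ = 1/3 ⇒ exp(−k·Z) = 1/3 ⇒ Z = ln(3) / k
Z = 1.0986 / 0.61 = 1.801 km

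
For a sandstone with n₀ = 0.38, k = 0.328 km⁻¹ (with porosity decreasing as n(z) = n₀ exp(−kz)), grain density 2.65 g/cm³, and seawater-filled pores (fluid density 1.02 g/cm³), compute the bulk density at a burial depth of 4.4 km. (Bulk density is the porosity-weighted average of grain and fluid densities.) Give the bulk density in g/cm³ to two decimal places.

Porosity at depth: n = 0.38·exp(−0.328×4.4) = 0.38×0.2362 = 0.0897
Bulk density: ρ_b = (1−n)ρ_g + n·ρ_f = 0.9103×2.65 + 0.0897×1.02
       = 2.412 + 0.092 = 2.504 g/cm³

2.50 g/cm³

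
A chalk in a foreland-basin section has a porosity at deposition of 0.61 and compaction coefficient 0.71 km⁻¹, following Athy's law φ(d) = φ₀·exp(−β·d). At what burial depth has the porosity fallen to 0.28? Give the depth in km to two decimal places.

Invert Athy's law: d = ln(φ₀/φ) / β
d = ln(0.61/0.28) / 0.71 = ln(2.179) / 0.71 = 0.7787 / 0.71 = 1.097 km

1.10 km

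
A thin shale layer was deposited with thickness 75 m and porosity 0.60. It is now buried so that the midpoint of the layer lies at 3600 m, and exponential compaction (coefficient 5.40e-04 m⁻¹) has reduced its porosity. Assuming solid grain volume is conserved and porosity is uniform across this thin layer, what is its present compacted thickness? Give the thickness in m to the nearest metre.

Working in km (1 km = 1000 m; c in km⁻¹ = c in m⁻¹ × 1000):
Porosity at 3.6 km: phi = 0.6·exp(−0.54×3.6) = 0.0859
Solid-volume conservation: h(1−phi) = h₀(1−phi₀) ⇒ h = h₀·(1−phi₀)/(1−phi)
h = 0.075 × (1 − 0.6)/(1 − 0.0859) = 0.075 × 0.4376 = 0.0328 km

33 m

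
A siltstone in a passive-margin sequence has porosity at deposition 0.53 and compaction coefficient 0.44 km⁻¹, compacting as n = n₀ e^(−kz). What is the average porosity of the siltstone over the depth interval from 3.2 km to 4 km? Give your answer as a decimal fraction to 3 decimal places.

⟨n⟩ = (1/(z₂−z₁)) ∫ n₀ e^(−kz) dz = n₀·(e^(−k·z₁) − e^(−k·z₂)) / (k·(z₂−z₁))
e^(−0.44×3.2) = 0.2446; e^(−0.44×4) = 0.1720
⟨n⟩ = 0.53 × (0.2446 − 0.1720) / (0.44 × 0.8) = 0.53 × 0.2062 = 0.1093

0.109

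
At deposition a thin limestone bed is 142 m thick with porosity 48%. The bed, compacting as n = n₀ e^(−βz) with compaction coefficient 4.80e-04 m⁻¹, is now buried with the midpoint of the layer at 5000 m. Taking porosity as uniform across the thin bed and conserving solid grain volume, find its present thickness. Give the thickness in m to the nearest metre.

77 m

Working in km (1 km = 1000 m; β in km⁻¹ = β in m⁻¹ × 1000):
Porosity at 5 km: n = 0.48·exp(−0.48×5) = 0.0435
Solid-volume conservation: h(1−n) = h₀(1−n₀) ⇒ h = h₀·(1−n₀)/(1−n)
h = 0.142 × (1 − 0.48)/(1 − 0.0435) = 0.142 × 0.5437 = 0.0772 km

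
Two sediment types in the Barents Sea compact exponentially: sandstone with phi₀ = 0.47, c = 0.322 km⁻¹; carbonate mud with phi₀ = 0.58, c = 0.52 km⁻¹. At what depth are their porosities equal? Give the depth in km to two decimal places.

1.06 km

Set phi₀ₐ e^(−cₐd) = phi₀ᵦ e^(−cᵦd) ⇒ ln(phi₀ₐ/phi₀ᵦ) = (cₐ − cᵦ)·d
d = ln(0.47/0.58) / (0.322 − 0.52) = -0.2103 / -0.198 = 1.062 km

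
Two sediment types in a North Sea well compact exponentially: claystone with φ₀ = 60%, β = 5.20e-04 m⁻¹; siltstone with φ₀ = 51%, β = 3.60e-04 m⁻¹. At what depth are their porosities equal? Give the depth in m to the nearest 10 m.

1020 m

Working in km (1 km = 1000 m; β in km⁻¹ = β in m⁻¹ × 1000):
Set φ₀ₐ e^(−βₐZ) = φ₀ᵦ e^(−βᵦZ) ⇒ ln(φ₀ₐ/φ₀ᵦ) = (βₐ − βᵦ)·Z
Z = ln(0.6/0.51) / (0.52 − 0.36) = 0.1625 / 0.16 = 1.016 km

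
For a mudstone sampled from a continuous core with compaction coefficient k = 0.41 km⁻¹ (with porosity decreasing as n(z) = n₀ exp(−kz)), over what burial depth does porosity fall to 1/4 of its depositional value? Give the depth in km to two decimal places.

3.38 km

n/n₀ = 1/4 ⇒ exp(−k·z) = 1/4 ⇒ z = ln(4) / k
z = 1.3863 / 0.41 = 3.381 km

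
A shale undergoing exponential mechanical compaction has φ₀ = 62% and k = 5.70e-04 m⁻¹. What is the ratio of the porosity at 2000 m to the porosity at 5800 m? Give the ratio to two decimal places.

Working in km (1 km = 1000 m; k in km⁻¹ = k in m⁻¹ × 1000):
φ(Z₁)/φ(Z₂) = e^(−k·Z₁)/e^(−k·Z₂) = e^{k(Z₂−Z₁)}
= exp(0.57 × 3.8) = exp(2.166) = 8.7233

8.72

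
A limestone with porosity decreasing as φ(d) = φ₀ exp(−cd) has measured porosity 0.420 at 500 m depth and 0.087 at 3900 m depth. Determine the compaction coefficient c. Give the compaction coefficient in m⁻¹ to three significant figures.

Working in km (1 km = 1000 m; c in km⁻¹ = c in m⁻¹ × 1000):
Athy: φ(d) = φ₀ e^(−cd) ⇒ φ₁/φ₂ = e^{c(d₂−d₁)} ⇒ c = ln(φ₁/φ₂)/(d₂−d₁)
c = ln(0.42/0.087) / (3.9 − 0.5) = ln(4.828) / 3.4 = 1.5743 / 3.4 = 0.463 km⁻¹

0.000463 m⁻¹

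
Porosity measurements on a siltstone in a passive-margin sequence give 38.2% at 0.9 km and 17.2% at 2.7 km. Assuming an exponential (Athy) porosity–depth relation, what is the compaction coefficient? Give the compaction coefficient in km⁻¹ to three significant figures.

0.443 km⁻¹

Athy: phi(z) = phi₀ e^(−βz) ⇒ phi₁/phi₂ = e^{β(z₂−z₁)} ⇒ β = ln(phi₁/phi₂)/(z₂−z₁)
β = ln(0.382/0.172) / (2.7 − 0.9) = ln(2.221) / 1.8 = 0.7979 / 1.8 = 0.4433 km⁻¹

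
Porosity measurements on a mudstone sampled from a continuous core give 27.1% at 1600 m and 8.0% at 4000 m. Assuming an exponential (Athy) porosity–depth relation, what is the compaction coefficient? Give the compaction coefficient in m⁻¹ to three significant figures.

0.000508 m⁻¹

Working in km (1 km = 1000 m; k in km⁻¹ = k in m⁻¹ × 1000):
Athy: n(z) = n₀ e^(−kz) ⇒ n₁/n₂ = e^{k(z₂−z₁)} ⇒ k = ln(n₁/n₂)/(z₂−z₁)
k = ln(0.271/0.08) / (4 − 1.6) = ln(3.388) / 2.4 = 1.2201 / 2.4 = 0.5084 km⁻¹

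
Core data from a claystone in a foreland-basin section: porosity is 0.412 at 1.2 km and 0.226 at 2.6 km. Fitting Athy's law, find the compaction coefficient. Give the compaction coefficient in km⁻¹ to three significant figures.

Athy: n(Z) = n₀ e^(−kZ) ⇒ n₁/n₂ = e^{k(Z₂−Z₁)} ⇒ k = ln(n₁/n₂)/(Z₂−Z₁)
k = ln(0.412/0.226) / (2.6 − 1.2) = ln(1.823) / 1.4 = 0.6005 / 1.4 = 0.4289 km⁻¹

0.429 km⁻¹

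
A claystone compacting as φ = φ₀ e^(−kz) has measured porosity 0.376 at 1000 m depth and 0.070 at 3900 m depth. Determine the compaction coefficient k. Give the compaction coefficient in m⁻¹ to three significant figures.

Working in km (1 km = 1000 m; k in km⁻¹ = k in m⁻¹ × 1000):
Athy: φ(z) = φ₀ e^(−kz) ⇒ φ₁/φ₂ = e^{k(z₂−z₁)} ⇒ k = ln(φ₁/φ₂)/(z₂−z₁)
k = ln(0.376/0.07) / (3.9 − 1) = ln(5.371) / 2.9 = 1.6811 / 2.9 = 0.5797 km⁻¹

0.000580 m⁻¹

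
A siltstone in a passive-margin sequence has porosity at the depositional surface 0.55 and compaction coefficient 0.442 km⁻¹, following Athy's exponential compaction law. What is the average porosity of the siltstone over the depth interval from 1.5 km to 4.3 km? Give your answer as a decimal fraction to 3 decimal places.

0.163

⟨n⟩ = (1/(Z₂−Z₁)) ∫ n₀ e^(−cZ) dZ = n₀·(e^(−c·Z₁) − e^(−c·Z₂)) / (c·(Z₂−Z₁))
e^(−0.442×1.5) = 0.5153; e^(−0.442×4.3) = 0.1495
⟨n⟩ = 0.55 × (0.5153 − 0.1495) / (0.442 × 2.8) = 0.55 × 0.2956 = 0.1626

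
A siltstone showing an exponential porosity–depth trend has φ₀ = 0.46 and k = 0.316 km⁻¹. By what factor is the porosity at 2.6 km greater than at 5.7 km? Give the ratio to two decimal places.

φ(d₁)/φ(d₂) = e^(−k·d₁)/e^(−k·d₂) = e^{k(d₂−d₁)}
= exp(0.316 × 3.1) = exp(0.9796) = 2.6634

2.66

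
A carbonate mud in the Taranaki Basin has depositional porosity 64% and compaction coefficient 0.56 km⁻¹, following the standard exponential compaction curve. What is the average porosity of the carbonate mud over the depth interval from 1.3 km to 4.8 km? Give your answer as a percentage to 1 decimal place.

13.5%

⟨phi⟩ = (1/(Z₂−Z₁)) ∫ phi₀ e^(−kZ) dZ = phi₀·(e^(−k·Z₁) − e^(−k·Z₂)) / (k·(Z₂−Z₁))
e^(−0.56×1.3) = 0.4829; e^(−0.56×4.8) = 0.0680
⟨phi⟩ = 0.64 × (0.4829 − 0.0680) / (0.56 × 3.5) = 0.64 × 0.2117 = 0.1355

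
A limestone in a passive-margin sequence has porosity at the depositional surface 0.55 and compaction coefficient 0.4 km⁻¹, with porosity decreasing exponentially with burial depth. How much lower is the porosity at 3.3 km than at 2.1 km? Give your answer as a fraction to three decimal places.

n(2.1) = 0.55·e^(−0.4×2.1) = 0.2374
n(3.3) = 0.55·e^(−0.4×3.3) = 0.1469
Δn = 0.2374 − 0.1469 = 0.0905

0.091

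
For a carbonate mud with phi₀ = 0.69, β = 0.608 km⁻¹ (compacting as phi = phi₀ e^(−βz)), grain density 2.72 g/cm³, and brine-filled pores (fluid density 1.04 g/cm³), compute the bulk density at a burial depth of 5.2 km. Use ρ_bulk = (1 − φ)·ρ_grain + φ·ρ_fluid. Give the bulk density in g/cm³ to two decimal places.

2.67 g/cm³

Porosity at depth: phi = 0.69·exp(−0.608×5.2) = 0.69×0.0424 = 0.0292
Bulk density: ρ_b = (1−phi)ρ_g + phi·ρ_f = 0.9708×2.72 + 0.0292×1.04
       = 2.641 + 0.030 = 2.671 g/cm³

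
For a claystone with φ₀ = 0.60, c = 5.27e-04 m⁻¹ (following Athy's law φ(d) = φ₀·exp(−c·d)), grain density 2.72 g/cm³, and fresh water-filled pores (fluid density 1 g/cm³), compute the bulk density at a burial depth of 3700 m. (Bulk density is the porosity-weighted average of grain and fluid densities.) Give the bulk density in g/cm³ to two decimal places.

2.57 g/cm³

Working in km (1 km = 1000 m; c in km⁻¹ = c in m⁻¹ × 1000):
Porosity at depth: φ = 0.6·exp(−0.527×3.7) = 0.6×0.1423 = 0.0854
Bulk density: ρ_b = (1−φ)ρ_g + φ·ρ_f = 0.9146×2.72 + 0.0854×1
       = 2.488 + 0.085 = 2.573 g/cm³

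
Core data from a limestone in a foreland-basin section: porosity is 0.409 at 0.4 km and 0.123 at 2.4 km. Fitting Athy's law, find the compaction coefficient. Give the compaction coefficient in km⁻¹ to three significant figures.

Athy: phi(z) = phi₀ e^(−kz) ⇒ phi₁/phi₂ = e^{k(z₂−z₁)} ⇒ k = ln(phi₁/phi₂)/(z₂−z₁)
k = ln(0.409/0.123) / (2.4 − 0.4) = ln(3.325) / 2 = 1.2015 / 2 = 0.6008 km⁻¹

0.601 km⁻¹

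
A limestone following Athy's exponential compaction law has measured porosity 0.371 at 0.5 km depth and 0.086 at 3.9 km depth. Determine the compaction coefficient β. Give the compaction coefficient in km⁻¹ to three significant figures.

Athy: φ(z) = φ₀ e^(−βz) ⇒ φ₁/φ₂ = e^{β(z₂−z₁)} ⇒ β = ln(φ₁/φ₂)/(z₂−z₁)
β = ln(0.371/0.086) / (3.9 − 0.5) = ln(4.314) / 3.4 = 1.4619 / 3.4 = 0.43 km⁻¹

0.430 km⁻¹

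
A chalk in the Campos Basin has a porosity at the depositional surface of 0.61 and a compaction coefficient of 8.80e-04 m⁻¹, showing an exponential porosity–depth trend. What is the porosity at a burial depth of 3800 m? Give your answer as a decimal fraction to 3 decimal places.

0.022

Working in km (1 km = 1000 m; k in km⁻¹ = k in m⁻¹ × 1000):
φ = φ₀·exp(−k·z) = 0.61 × exp(−0.88 × 3.8) = 0.61 × exp(−3.344)
  = 0.61 × 0.0353 = 0.0215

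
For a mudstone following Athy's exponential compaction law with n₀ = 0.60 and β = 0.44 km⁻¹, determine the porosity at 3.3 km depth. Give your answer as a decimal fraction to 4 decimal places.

n = n₀·exp(−β·Z) = 0.6 × exp(−0.44 × 3.3) = 0.6 × exp(−1.452)
  = 0.6 × 0.2341 = 0.1405

0.1405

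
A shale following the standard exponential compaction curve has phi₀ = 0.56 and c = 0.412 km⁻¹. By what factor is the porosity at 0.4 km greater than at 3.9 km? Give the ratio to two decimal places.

4.23

phi(Z₁)/phi(Z₂) = e^(−c·Z₁)/e^(−c·Z₂) = e^{c(Z₂−Z₁)}
= exp(0.412 × 3.5) = exp(1.442) = 4.2291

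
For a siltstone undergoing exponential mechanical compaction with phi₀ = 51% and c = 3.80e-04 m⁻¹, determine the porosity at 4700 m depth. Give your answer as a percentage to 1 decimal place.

Working in km (1 km = 1000 m; c in km⁻¹ = c in m⁻¹ × 1000):
phi = phi₀·exp(−c·z) = 0.51 × exp(−0.38 × 4.7) = 0.51 × exp(−1.786)
  = 0.51 × 0.1676 = 0.0855

8.5%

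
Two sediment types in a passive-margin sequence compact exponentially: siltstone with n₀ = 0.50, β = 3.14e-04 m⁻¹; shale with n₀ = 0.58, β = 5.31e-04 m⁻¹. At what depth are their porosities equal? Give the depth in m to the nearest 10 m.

680 m

Working in km (1 km = 1000 m; β in km⁻¹ = β in m⁻¹ × 1000):
Set n₀ₐ e^(−βₐd) = n₀ᵦ e^(−βᵦd) ⇒ ln(n₀ₐ/n₀ᵦ) = (βₐ − βᵦ)·d
d = ln(0.5/0.58) / (0.314 − 0.531) = -0.1484 / -0.217 = 0.684 km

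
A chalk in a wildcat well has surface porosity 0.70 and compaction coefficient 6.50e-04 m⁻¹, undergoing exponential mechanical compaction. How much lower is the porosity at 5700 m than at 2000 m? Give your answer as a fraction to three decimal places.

Working in km (1 km = 1000 m; c in km⁻¹ = c in m⁻¹ × 1000):
n(2) = 0.7·e^(−0.65×2) = 0.1908
n(5.7) = 0.7·e^(−0.65×5.7) = 0.0172
Δn = 0.1908 − 0.0172 = 0.1736

0.174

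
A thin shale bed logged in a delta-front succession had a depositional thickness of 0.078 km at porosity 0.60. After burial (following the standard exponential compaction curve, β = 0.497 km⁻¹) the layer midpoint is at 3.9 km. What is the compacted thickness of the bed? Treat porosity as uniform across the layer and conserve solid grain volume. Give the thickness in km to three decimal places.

0.034 km

Porosity at 3.9 km: n = 0.6·exp(−0.497×3.9) = 0.0864
Solid-volume conservation: h(1−n) = h₀(1−n₀) ⇒ h = h₀·(1−n₀)/(1−n)
h = 0.078 × (1 − 0.6)/(1 − 0.0864) = 0.078 × 0.4378 = 0.0341 km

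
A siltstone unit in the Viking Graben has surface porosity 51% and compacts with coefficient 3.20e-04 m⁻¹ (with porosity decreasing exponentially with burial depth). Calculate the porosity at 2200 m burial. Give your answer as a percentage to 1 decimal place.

Working in km (1 km = 1000 m; k in km⁻¹ = k in m⁻¹ × 1000):
n = n₀·exp(−k·z) = 0.51 × exp(−0.32 × 2.2) = 0.51 × exp(−0.704)
  = 0.51 × 0.4946 = 0.2522

25.2%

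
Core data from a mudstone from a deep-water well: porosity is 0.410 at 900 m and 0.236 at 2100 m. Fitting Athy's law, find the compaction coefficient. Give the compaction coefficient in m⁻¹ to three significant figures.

Working in km (1 km = 1000 m; c in km⁻¹ = c in m⁻¹ × 1000):
Athy: n(d) = n₀ e^(−cd) ⇒ n₁/n₂ = e^{c(d₂−d₁)} ⇒ c = ln(n₁/n₂)/(d₂−d₁)
c = ln(0.41/0.236) / (2.1 − 0.9) = ln(1.737) / 1.2 = 0.5523 / 1.2 = 0.4603 km⁻¹

0.000460 m⁻¹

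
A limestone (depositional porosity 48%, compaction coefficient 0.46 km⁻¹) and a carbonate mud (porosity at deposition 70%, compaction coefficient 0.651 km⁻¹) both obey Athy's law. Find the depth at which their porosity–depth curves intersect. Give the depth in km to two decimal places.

Set φ₀ₐ e^(−βₐd) = φ₀ᵦ e^(−βᵦd) ⇒ ln(φ₀ₐ/φ₀ᵦ) = (βₐ − βᵦ)·d
d = ln(0.48/0.7) / (0.46 − 0.651) = -0.3773 / -0.191 = 1.975 km

1.98 km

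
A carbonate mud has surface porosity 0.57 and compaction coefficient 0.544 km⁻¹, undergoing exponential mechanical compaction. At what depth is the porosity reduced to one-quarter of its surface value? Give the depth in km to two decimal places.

2.55 km

n/n₀ = 1/4 ⇒ exp(−β·z) = 1/4 ⇒ z = ln(4) / β
z = 1.3863 / 0.544 = 2.548 km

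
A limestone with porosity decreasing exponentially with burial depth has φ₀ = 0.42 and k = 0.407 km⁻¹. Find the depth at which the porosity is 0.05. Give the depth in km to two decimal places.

5.23 km

Invert Athy's law: d = ln(φ₀/φ) / k
d = ln(0.42/0.05) / 0.407 = ln(8.4) / 0.407 = 2.1282 / 0.407 = 5.229 km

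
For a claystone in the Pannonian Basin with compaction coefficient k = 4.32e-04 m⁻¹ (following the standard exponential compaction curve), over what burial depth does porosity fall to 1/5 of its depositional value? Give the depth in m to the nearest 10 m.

Working in km (1 km = 1000 m; k in km⁻¹ = k in m⁻¹ × 1000):
phi/phi₀ = 1/5 ⇒ exp(−k·Z) = 1/5 ⇒ Z = ln(5) / k
Z = 1.6094 / 0.432 = 3.726 km

3730 m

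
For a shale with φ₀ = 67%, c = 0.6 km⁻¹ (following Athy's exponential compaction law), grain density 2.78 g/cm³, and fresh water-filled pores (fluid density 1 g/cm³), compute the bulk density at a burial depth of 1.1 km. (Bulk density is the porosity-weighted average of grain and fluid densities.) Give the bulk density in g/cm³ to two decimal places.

Porosity at depth: φ = 0.67·exp(−0.6×1.1) = 0.67×0.5169 = 0.3463
Bulk density: ρ_b = (1−φ)ρ_g + φ·ρ_f = 0.6537×2.78 + 0.3463×1
       = 1.817 + 0.346 = 2.164 g/cm³

2.16 g/cm³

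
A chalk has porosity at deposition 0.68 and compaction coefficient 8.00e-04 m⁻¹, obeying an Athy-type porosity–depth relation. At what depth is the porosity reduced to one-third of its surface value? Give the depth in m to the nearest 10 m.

1370 m

Working in km (1 km = 1000 m; β in km⁻¹ = β in m⁻¹ × 1000):
phi/phi₀ = 1/3 ⇒ exp(−β·d) = 1/3 ⇒ d = ln(3) / β
d = 1.0986 / 0.8 = 1.373 km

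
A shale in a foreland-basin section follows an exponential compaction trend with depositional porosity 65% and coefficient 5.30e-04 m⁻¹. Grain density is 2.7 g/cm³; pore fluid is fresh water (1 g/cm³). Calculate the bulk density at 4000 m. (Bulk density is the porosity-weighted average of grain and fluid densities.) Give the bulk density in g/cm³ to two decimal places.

Working in km (1 km = 1000 m; β in km⁻¹ = β in m⁻¹ × 1000):
Porosity at depth: n = 0.65·exp(−0.53×4) = 0.65×0.1200 = 0.0780
Bulk density: ρ_b = (1−n)ρ_g + n·ρ_f = 0.9220×2.7 + 0.0780×1
       = 2.489 + 0.078 = 2.567 g/cm³

2.57 g/cm³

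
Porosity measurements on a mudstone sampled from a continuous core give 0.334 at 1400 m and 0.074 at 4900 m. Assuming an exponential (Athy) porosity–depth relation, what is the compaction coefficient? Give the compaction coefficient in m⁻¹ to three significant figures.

0.000431 m⁻¹

Working in km (1 km = 1000 m; k in km⁻¹ = k in m⁻¹ × 1000):
Athy: n(Z) = n₀ e^(−kZ) ⇒ n₁/n₂ = e^{k(Z₂−Z₁)} ⇒ k = ln(n₁/n₂)/(Z₂−Z₁)
k = ln(0.334/0.074) / (4.9 − 1.4) = ln(4.514) / 3.5 = 1.5071 / 3.5 = 0.4306 km⁻¹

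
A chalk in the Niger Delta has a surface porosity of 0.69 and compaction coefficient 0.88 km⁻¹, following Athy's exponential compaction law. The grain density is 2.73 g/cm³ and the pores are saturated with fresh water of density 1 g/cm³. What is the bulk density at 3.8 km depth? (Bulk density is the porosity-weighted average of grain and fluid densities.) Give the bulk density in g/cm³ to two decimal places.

Porosity at depth: n = 0.69·exp(−0.88×3.8) = 0.69×0.0353 = 0.0244
Bulk density: ρ_b = (1−n)ρ_g + n·ρ_f = 0.9756×2.73 + 0.0244×1
       = 2.664 + 0.024 = 2.688 g/cm³

2.69 g/cm³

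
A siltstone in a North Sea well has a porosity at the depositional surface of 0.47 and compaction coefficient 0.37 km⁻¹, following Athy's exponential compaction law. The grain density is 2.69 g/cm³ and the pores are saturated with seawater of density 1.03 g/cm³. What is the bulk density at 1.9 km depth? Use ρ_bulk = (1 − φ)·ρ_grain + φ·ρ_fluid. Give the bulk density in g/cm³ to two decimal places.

Porosity at depth: phi = 0.47·exp(−0.37×1.9) = 0.47×0.4951 = 0.2327
Bulk density: ρ_b = (1−phi)ρ_g + phi·ρ_f = 0.7673×2.69 + 0.2327×1.03
       = 2.064 + 0.240 = 2.304 g/cm³

2.30 g/cm³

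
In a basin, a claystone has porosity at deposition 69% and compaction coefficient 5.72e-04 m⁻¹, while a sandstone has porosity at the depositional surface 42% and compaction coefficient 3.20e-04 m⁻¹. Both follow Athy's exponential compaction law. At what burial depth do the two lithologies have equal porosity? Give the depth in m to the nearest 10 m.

1970 m

Working in km (1 km = 1000 m; β in km⁻¹ = β in m⁻¹ × 1000):
Set φ₀ₐ e^(−βₐZ) = φ₀ᵦ e^(−βᵦZ) ⇒ ln(φ₀ₐ/φ₀ᵦ) = (βₐ − βᵦ)·Z
Z = ln(0.69/0.42) / (0.572 − 0.32) = 0.4964 / 0.252 = 1.970 km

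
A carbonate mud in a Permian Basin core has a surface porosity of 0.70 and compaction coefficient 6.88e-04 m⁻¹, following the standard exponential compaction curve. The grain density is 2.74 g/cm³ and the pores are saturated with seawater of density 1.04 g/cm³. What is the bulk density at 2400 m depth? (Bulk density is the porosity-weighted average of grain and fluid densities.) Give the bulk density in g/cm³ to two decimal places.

Working in km (1 km = 1000 m; c in km⁻¹ = c in m⁻¹ × 1000):
Porosity at depth: phi = 0.7·exp(−0.688×2.4) = 0.7×0.1918 = 0.1343
Bulk density: ρ_b = (1−phi)ρ_g + phi·ρ_f = 0.8657×2.74 + 0.1343×1.04
       = 2.372 + 0.140 = 2.512 g/cm³

2.51 g/cm³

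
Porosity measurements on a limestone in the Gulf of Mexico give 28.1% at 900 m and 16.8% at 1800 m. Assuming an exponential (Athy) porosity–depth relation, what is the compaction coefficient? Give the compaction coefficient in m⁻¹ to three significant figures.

Working in km (1 km = 1000 m; k in km⁻¹ = k in m⁻¹ × 1000):
Athy: φ(Z) = φ₀ e^(−kZ) ⇒ φ₁/φ₂ = e^{k(Z₂−Z₁)} ⇒ k = ln(φ₁/φ₂)/(Z₂−Z₁)
k = ln(0.281/0.168) / (1.8 − 0.9) = ln(1.673) / 0.9 = 0.5144 / 0.9 = 0.5715 km⁻¹

0.000572 m⁻¹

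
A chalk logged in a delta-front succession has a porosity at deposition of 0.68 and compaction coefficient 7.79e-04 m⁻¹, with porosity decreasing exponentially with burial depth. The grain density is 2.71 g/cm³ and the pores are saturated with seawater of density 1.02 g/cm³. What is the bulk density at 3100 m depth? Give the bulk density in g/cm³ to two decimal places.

2.61 g/cm³

Working in km (1 km = 1000 m; c in km⁻¹ = c in m⁻¹ × 1000):
Porosity at depth: φ = 0.68·exp(−0.779×3.1) = 0.68×0.0894 = 0.0608
Bulk density: ρ_b = (1−φ)ρ_g + φ·ρ_f = 0.9392×2.71 + 0.0608×1.02
       = 2.545 + 0.062 = 2.607 g/cm³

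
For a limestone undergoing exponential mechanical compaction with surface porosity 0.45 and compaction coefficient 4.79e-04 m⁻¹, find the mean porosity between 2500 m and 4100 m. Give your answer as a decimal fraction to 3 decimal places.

0.095

Working in km (1 km = 1000 m; c in km⁻¹ = c in m⁻¹ × 1000):
⟨n⟩ = (1/(z₂−z₁)) ∫ n₀ e^(−cz) dz = n₀·(e^(−c·z₁) − e^(−c·z₂)) / (c·(z₂−z₁))
e^(−0.479×2.5) = 0.3019; e^(−0.479×4.1) = 0.1403
⟨n⟩ = 0.45 × (0.3019 − 0.1403) / (0.479 × 1.6) = 0.45 × 0.2109 = 0.0949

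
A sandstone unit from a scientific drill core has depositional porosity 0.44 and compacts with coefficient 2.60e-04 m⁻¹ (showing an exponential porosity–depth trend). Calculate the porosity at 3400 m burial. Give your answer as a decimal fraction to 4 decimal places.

0.1818

Working in km (1 km = 1000 m; β in km⁻¹ = β in m⁻¹ × 1000):
φ = φ₀·exp(−β·z) = 0.44 × exp(−0.26 × 3.4) = 0.44 × exp(−0.884)
  = 0.44 × 0.4131 = 0.1818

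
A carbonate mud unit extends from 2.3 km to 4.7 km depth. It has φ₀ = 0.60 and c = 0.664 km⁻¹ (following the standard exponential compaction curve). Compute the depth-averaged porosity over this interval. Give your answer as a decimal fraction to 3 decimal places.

0.065

⟨φ⟩ = (1/(d₂−d₁)) ∫ φ₀ e^(−cd) dd = φ₀·(e^(−c·d₁) − e^(−c·d₂)) / (c·(d₂−d₁))
e^(−0.664×2.3) = 0.2171; e^(−0.664×4.7) = 0.0441
⟨φ⟩ = 0.6 × (0.2171 − 0.0441) / (0.664 × 2.4) = 0.6 × 0.1086 = 0.0651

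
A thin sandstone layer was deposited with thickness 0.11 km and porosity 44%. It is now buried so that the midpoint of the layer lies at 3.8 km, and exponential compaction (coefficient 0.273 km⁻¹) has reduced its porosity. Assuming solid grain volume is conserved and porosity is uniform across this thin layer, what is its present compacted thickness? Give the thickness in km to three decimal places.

Porosity at 3.8 km: φ = 0.44·exp(−0.273×3.8) = 0.1559
Solid-volume conservation: h(1−φ) = h₀(1−φ₀) ⇒ h = h₀·(1−φ₀)/(1−φ)
h = 0.11 × (1 − 0.44)/(1 − 0.1559) = 0.11 × 0.6634 = 0.0730 km

0.073 km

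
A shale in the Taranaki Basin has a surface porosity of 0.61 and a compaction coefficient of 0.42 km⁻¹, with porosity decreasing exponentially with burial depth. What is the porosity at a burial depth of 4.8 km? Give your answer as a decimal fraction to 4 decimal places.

0.0812

n = n₀·exp(−c·d) = 0.61 × exp(−0.42 × 4.8) = 0.61 × exp(−2.016)
  = 0.61 × 0.1332 = 0.0812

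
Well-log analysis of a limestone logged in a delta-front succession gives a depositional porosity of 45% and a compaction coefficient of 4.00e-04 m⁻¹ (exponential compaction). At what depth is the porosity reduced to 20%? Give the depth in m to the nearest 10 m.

Working in km (1 km = 1000 m; k in km⁻¹ = k in m⁻¹ × 1000):
Invert Athy's law: Z = ln(phi₀/phi) / k
Z = ln(0.45/0.2) / 0.4 = ln(2.25) / 0.4 = 0.8109 / 0.4 = 2.027 km

2030 m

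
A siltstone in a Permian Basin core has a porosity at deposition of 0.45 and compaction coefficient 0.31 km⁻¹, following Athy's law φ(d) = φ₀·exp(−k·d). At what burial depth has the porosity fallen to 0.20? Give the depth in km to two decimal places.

Invert Athy's law: d = ln(φ₀/φ) / k
d = ln(0.45/0.2) / 0.31 = ln(2.25) / 0.31 = 0.8109 / 0.31 = 2.616 km

2.62 km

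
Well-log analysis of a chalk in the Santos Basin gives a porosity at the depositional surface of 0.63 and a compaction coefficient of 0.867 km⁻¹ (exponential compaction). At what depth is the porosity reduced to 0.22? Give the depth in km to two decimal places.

1.21 km

Invert Athy's law: Z = ln(n₀/n) / c
Z = ln(0.63/0.22) / 0.867 = ln(2.864) / 0.867 = 1.0521 / 0.867 = 1.213 km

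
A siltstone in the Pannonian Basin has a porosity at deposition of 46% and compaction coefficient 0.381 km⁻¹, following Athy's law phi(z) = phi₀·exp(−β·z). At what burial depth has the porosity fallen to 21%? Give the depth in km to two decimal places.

2.06 km

Invert Athy's law: z = ln(phi₀/phi) / β
z = ln(0.46/0.21) / 0.381 = ln(2.19) / 0.381 = 0.7841 / 0.381 = 2.058 km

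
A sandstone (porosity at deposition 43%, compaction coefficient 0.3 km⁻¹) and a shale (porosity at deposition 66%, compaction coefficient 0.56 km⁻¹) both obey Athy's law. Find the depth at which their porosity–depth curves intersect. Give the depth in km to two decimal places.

1.65 km

Set n₀ₐ e^(−βₐd) = n₀ᵦ e^(−βᵦd) ⇒ ln(n₀ₐ/n₀ᵦ) = (βₐ − βᵦ)·d
d = ln(0.43/0.66) / (0.3 − 0.56) = -0.4285 / -0.26 = 1.648 km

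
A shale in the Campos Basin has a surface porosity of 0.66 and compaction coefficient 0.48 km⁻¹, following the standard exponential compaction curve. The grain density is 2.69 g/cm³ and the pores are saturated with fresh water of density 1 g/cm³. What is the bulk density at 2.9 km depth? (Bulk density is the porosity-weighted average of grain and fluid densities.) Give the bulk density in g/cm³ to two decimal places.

Porosity at depth: n = 0.66·exp(−0.48×2.9) = 0.66×0.2486 = 0.1641
Bulk density: ρ_b = (1−n)ρ_g + n·ρ_f = 0.8359×2.69 + 0.1641×1
       = 2.249 + 0.164 = 2.413 g/cm³

2.41 g/cm³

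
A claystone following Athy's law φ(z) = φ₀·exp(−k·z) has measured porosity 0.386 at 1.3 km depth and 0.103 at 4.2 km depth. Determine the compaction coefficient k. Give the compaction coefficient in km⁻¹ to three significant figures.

Athy: φ(z) = φ₀ e^(−kz) ⇒ φ₁/φ₂ = e^{k(z₂−z₁)} ⇒ k = ln(φ₁/φ₂)/(z₂−z₁)
k = ln(0.386/0.103) / (4.2 − 1.3) = ln(3.748) / 2.9 = 1.3211 / 2.9 = 0.4556 km⁻¹

0.456 km⁻¹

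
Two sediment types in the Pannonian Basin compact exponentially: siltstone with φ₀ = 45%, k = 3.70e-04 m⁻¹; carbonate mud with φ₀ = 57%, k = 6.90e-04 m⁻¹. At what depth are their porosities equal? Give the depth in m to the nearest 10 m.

740 m

Working in km (1 km = 1000 m; k in km⁻¹ = k in m⁻¹ × 1000):
Set φ₀ₐ e^(−kₐz) = φ₀ᵦ e^(−kᵦz) ⇒ ln(φ₀ₐ/φ₀ᵦ) = (kₐ − kᵦ)·z
z = ln(0.45/0.57) / (0.37 − 0.69) = -0.2364 / -0.32 = 0.739 km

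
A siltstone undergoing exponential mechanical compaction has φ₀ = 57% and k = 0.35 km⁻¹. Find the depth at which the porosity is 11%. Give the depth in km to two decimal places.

Invert Athy's law: z = ln(φ₀/φ) / k
z = ln(0.57/0.11) / 0.35 = ln(5.182) / 0.35 = 1.6452 / 0.35 = 4.700 km

4.70 km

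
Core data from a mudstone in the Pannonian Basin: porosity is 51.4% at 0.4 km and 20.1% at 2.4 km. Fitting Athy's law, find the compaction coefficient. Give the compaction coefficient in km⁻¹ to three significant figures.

0.469 km⁻¹

Athy: φ(Z) = φ₀ e^(−βZ) ⇒ φ₁/φ₂ = e^{β(Z₂−Z₁)} ⇒ β = ln(φ₁/φ₂)/(Z₂−Z₁)
β = ln(0.514/0.201) / (2.4 − 0.4) = ln(2.557) / 2 = 0.9389 / 2 = 0.4695 km⁻¹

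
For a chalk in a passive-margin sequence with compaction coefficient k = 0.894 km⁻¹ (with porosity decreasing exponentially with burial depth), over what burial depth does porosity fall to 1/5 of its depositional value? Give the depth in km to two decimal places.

1.80 km

phi/phi₀ = 1/5 ⇒ exp(−k·d) = 1/5 ⇒ d = ln(5) / k
d = 1.6094 / 0.894 = 1.800 km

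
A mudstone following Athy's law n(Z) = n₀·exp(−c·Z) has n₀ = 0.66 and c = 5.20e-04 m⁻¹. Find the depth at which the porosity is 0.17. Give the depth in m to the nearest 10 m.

Working in km (1 km = 1000 m; c in km⁻¹ = c in m⁻¹ × 1000):
Invert Athy's law: Z = ln(n₀/n) / c
Z = ln(0.66/0.17) / 0.52 = ln(3.882) / 0.52 = 1.3564 / 0.52 = 2.609 km

2610 m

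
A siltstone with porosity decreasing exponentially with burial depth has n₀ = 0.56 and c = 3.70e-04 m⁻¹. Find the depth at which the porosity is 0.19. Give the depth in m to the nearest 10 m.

Working in km (1 km = 1000 m; c in km⁻¹ = c in m⁻¹ × 1000):
Invert Athy's law: d = ln(n₀/n) / c
d = ln(0.56/0.19) / 0.37 = ln(2.947) / 0.37 = 1.0809 / 0.37 = 2.921 km

2920 m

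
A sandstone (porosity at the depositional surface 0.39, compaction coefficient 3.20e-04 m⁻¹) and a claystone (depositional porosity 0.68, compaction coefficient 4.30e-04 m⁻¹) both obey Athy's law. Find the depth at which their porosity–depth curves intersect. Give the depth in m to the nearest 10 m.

5050 m

Working in km (1 km = 1000 m; k in km⁻¹ = k in m⁻¹ × 1000):
Set φ₀ₐ e^(−kₐd) = φ₀ᵦ e^(−kᵦd) ⇒ ln(φ₀ₐ/φ₀ᵦ) = (kₐ − kᵦ)·d
d = ln(0.39/0.68) / (0.32 − 0.43) = -0.5559 / -0.11 = 5.054 km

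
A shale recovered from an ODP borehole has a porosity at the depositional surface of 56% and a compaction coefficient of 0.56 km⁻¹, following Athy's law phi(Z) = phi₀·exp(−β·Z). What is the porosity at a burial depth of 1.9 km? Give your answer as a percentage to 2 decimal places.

phi = phi₀·exp(−β·Z) = 0.56 × exp(−0.56 × 1.9) = 0.56 × exp(−1.064)
  = 0.56 × 0.3451 = 0.1932

19.32%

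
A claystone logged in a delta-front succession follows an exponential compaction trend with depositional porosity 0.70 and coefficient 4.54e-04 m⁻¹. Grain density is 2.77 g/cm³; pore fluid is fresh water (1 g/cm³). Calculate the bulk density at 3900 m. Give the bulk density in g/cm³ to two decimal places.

2.56 g/cm³

Working in km (1 km = 1000 m; β in km⁻¹ = β in m⁻¹ × 1000):
Porosity at depth: n = 0.7·exp(−0.454×3.9) = 0.7×0.1702 = 0.1192
Bulk density: ρ_b = (1−n)ρ_g + n·ρ_f = 0.8808×2.77 + 0.1192×1
       = 2.440 + 0.119 = 2.559 g/cm³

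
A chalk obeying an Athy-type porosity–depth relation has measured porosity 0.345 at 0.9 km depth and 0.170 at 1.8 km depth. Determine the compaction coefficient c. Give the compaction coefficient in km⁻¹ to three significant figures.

0.786 km⁻¹

Athy: phi(z) = phi₀ e^(−cz) ⇒ phi₁/phi₂ = e^{c(z₂−z₁)} ⇒ c = ln(phi₁/phi₂)/(z₂−z₁)
c = ln(0.345/0.17) / (1.8 − 0.9) = ln(2.029) / 0.9 = 0.7077 / 0.9 = 0.7864 km⁻¹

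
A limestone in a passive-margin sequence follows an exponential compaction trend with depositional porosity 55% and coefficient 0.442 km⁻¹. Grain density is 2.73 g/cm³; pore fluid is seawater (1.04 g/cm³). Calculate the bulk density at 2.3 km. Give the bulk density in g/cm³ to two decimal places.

2.39 g/cm³

Porosity at depth: phi = 0.55·exp(−0.442×2.3) = 0.55×0.3618 = 0.1990
Bulk density: ρ_b = (1−phi)ρ_g + phi·ρ_f = 0.8010×2.73 + 0.1990×1.04
       = 2.187 + 0.207 = 2.394 g/cm³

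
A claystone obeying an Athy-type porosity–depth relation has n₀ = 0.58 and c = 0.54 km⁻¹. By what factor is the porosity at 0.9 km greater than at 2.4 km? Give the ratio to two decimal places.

n(Z₁)/n(Z₂) = e^(−c·Z₁)/e^(−c·Z₂) = e^{c(Z₂−Z₁)}
= exp(0.54 × 1.5) = exp(0.81) = 2.2479

2.25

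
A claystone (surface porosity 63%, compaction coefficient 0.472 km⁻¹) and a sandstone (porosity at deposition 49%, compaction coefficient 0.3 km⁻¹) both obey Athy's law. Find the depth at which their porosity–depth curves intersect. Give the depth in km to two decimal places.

1.46 km

Set φ₀ₐ e^(−cₐZ) = φ₀ᵦ e^(−cᵦZ) ⇒ ln(φ₀ₐ/φ₀ᵦ) = (cₐ − cᵦ)·Z
Z = ln(0.63/0.49) / (0.472 − 0.3) = 0.2513 / 0.172 = 1.461 km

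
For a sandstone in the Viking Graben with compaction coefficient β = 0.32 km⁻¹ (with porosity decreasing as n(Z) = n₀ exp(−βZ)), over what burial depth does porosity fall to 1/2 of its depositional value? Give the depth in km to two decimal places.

n/n₀ = 1/2 ⇒ exp(−β·Z) = 1/2 ⇒ Z = ln(2) / β
Z = 0.6931 / 0.32 = 2.166 km

2.17 km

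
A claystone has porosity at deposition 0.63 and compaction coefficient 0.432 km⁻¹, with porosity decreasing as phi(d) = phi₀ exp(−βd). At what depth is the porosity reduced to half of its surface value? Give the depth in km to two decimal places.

1.60 km

phi/phi₀ = 1/2 ⇒ exp(−β·d) = 1/2 ⇒ d = ln(2) / β
d = 0.6931 / 0.432 = 1.605 km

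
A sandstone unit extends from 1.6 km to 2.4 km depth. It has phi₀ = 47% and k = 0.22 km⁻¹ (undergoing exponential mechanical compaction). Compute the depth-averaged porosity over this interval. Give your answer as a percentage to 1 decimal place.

30.3%

⟨phi⟩ = (1/(z₂−z₁)) ∫ phi₀ e^(−kz) dz = phi₀·(e^(−k·z₁) − e^(−k·z₂)) / (k·(z₂−z₁))
e^(−0.22×1.6) = 0.7033; e^(−0.22×2.4) = 0.5898
⟨phi⟩ = 0.47 × (0.7033 − 0.5898) / (0.22 × 0.8) = 0.47 × 0.6449 = 0.3031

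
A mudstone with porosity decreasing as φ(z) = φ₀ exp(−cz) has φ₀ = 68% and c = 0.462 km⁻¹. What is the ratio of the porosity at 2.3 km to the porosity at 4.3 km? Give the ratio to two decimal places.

φ(z₁)/φ(z₂) = e^(−c·z₁)/e^(−c·z₂) = e^{c(z₂−z₁)}
= exp(0.462 × 2) = exp(0.924) = 2.5193

2.52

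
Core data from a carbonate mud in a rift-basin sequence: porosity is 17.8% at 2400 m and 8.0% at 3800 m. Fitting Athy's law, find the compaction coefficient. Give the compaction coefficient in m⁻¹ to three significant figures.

0.000571 m⁻¹

Working in km (1 km = 1000 m; c in km⁻¹ = c in m⁻¹ × 1000):
Athy: phi(z) = phi₀ e^(−cz) ⇒ phi₁/phi₂ = e^{c(z₂−z₁)} ⇒ c = ln(phi₁/phi₂)/(z₂−z₁)
c = ln(0.178/0.08) / (3.8 − 2.4) = ln(2.225) / 1.4 = 0.7998 / 1.4 = 0.5713 km⁻¹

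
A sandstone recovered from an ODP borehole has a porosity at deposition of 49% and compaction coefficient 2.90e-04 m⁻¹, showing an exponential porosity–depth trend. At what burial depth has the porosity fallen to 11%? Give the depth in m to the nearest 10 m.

5150 m

Working in km (1 km = 1000 m; c in km⁻¹ = c in m⁻¹ × 1000):
Invert Athy's law: d = ln(phi₀/phi) / c
d = ln(0.49/0.11) / 0.29 = ln(4.455) / 0.29 = 1.4939 / 0.29 = 5.151 km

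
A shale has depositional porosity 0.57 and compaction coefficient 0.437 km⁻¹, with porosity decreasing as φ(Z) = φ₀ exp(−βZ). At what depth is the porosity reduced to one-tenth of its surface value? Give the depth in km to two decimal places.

φ/φ₀ = 1/10 ⇒ exp(−β·Z) = 1/10 ⇒ Z = ln(10) / β
Z = 2.3026 / 0.437 = 5.269 km

5.27 km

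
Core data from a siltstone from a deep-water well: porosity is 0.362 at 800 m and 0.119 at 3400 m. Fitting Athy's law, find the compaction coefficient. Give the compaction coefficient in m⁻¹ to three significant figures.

0.000428 m⁻¹

Working in km (1 km = 1000 m; c in km⁻¹ = c in m⁻¹ × 1000):
Athy: φ(d) = φ₀ e^(−cd) ⇒ φ₁/φ₂ = e^{c(d₂−d₁)} ⇒ c = ln(φ₁/φ₂)/(d₂−d₁)
c = ln(0.362/0.119) / (3.4 − 0.8) = ln(3.042) / 2.6 = 1.1125 / 2.6 = 0.4279 km⁻¹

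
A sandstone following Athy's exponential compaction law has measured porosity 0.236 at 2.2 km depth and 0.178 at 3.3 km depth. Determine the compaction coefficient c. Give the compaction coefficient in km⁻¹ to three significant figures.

0.256 km⁻¹

Athy: n(d) = n₀ e^(−cd) ⇒ n₁/n₂ = e^{c(d₂−d₁)} ⇒ c = ln(n₁/n₂)/(d₂−d₁)
c = ln(0.236/0.178) / (3.3 − 2.2) = ln(1.326) / 1.1 = 0.2820 / 1.1 = 0.2564 km⁻¹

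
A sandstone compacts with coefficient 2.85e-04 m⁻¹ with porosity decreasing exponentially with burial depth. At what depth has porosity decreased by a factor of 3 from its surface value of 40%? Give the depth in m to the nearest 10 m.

Working in km (1 km = 1000 m; β in km⁻¹ = β in m⁻¹ × 1000):
φ/φ₀ = 1/3 ⇒ exp(−β·Z) = 1/3 ⇒ Z = ln(3) / β
Z = 1.0986 / 0.285 = 3.855 km

3850 m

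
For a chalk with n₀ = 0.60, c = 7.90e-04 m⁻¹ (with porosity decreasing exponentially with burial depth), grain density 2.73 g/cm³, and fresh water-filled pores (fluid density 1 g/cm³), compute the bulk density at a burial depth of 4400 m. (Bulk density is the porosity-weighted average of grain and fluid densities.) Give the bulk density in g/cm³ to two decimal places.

Working in km (1 km = 1000 m; c in km⁻¹ = c in m⁻¹ × 1000):
Porosity at depth: n = 0.6·exp(−0.79×4.4) = 0.6×0.0309 = 0.0186
Bulk density: ρ_b = (1−n)ρ_g + n·ρ_f = 0.9814×2.73 + 0.0186×1
       = 2.679 + 0.019 = 2.698 g/cm³

2.70 g/cm³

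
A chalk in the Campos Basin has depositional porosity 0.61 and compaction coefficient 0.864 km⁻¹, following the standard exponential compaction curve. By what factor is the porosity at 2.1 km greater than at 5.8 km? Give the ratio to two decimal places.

24.45

phi(z₁)/phi(z₂) = e^(−β·z₁)/e^(−β·z₂) = e^{β(z₂−z₁)}
= exp(0.864 × 3.7) = exp(3.197) = 24.4542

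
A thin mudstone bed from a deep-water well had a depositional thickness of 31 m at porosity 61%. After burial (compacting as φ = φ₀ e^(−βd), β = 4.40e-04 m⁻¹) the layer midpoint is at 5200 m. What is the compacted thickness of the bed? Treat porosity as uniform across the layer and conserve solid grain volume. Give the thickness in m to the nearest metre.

13 m

Working in km (1 km = 1000 m; β in km⁻¹ = β in m⁻¹ × 1000):
Porosity at 5.2 km: φ = 0.61·exp(−0.44×5.2) = 0.0619
Solid-volume conservation: h(1−φ) = h₀(1−φ₀) ⇒ h = h₀·(1−φ₀)/(1−φ)
h = 0.031 × (1 − 0.61)/(1 − 0.0619) = 0.031 × 0.4157 = 0.0129 km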